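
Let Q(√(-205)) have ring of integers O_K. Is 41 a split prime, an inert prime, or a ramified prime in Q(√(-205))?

ramifies in O_K

d = -205 ≡ 3 (mod 4), so O_K = ℤ[√-205] and disc(K) = 4d = -820.
disc(K) = -820 = 41·(-20), so p = 41 is ramified.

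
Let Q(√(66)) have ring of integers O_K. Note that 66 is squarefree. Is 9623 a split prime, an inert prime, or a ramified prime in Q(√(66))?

66 mod 4 = 2, hence disc K = 4·66 = 264 and O_K = ℤ[√66].
disc(K) = 264 is not divisible by 9623; 9623 is unramified.
Legendre symbol by Euler's criterion: (66/9623) ≡ 66^4811 ≡ 9622 (mod 9623), i.e. (66/9623) = -1.
Legendre symbol -1 ⇒ 9623 is inert.

p is inert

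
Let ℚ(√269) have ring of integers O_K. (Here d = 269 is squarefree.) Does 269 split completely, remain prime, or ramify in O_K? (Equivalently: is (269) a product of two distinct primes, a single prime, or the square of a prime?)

d = 269 ≡ 1 (mod 4), so O_K = ℤ[(1+√269)/2] and disc(K) = d = 269.
disc(K) = 269 = 269·1, so p = 269 is ramified.

269 is ramified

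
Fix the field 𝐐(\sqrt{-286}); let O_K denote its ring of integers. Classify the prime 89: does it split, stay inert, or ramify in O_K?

inert

Since -286 ≢ 1 mod 4, the ring of integers is ℤ[√-286] with discriminant 4·(-286) = -1144.
89 ∤ -1144, so 89 is unramified.
Compute (-286/89) via Euler: 70^((89-1)/2) mod 89 = 88, so (-286/89) = -1.
(-286/89) = -1, so 89 is inert.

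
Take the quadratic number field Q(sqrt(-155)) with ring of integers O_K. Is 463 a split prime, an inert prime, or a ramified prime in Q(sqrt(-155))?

Since -155 ≡ 1 mod 4, the ring of integers is ℤ[(1+√-155)/2] with discriminant -155.
463 ∤ -155, so 463 is unramified.
Euler's criterion: (-155)^231 mod 463 = 1. Thus (-155|463) = 1.
(-155/463) = 1, so 463 splits.

p splits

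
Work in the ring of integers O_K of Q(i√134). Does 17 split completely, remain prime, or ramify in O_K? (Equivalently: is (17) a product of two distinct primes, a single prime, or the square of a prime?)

split

d = -134 ≡ 2 (mod 4), so O_K = ℤ[√-134] and disc(K) = 4d = -536.
17 ∤ -536, so 17 is unramified.
Legendre symbol by Euler's criterion: (-134/17) ≡ (-134)^8 ≡ 1 (mod 17), i.e. (-134/17) = 1.
(-134/17) = 1, so 17 splits.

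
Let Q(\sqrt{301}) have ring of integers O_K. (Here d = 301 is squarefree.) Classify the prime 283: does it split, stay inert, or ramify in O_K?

remains prime (inert)

301 mod 4 = 1, hence disc K = 301 and O_K = ℤ[(1+√301)/2].
Since gcd(283, 301) = 1 the prime 283 does not ramify.
Compute (301/283) via Euler: 18^((283-1)/2) mod 283 = 282, so (301/283) = -1.
d is a non-residue mod p, hence 283 remains inert in O_K.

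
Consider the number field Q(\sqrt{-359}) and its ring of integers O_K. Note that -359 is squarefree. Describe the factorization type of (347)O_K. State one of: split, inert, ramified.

-359 mod 4 = 1, hence disc K = -359 and O_K = ℤ[(1+√-359)/2].
347 ∤ -359, so 347 is unramified.
Legendre symbol by Euler's criterion: (-359/347) ≡ (-359)^173 ≡ 346 (mod 347), i.e. (-359/347) = -1.
d is a non-residue mod p, hence 347 remains inert in O_K.

inert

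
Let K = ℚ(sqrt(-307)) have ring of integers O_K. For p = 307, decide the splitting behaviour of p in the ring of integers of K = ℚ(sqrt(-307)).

ramifies in O_K

Since -307 ≡ 1 mod 4, the ring of integers is ℤ[(1+√-307)/2] with discriminant -307.
disc(K) = -307 = 307·(-1), so p = 307 is ramified.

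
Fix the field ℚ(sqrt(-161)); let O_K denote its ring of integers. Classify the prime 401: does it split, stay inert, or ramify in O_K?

d = -161 ≡ 3 (mod 4), so O_K = ℤ[√-161] and disc(K) = 4d = -644.
Since gcd(401, -644) = 1 the prime 401 does not ramify.
Legendre symbol by Euler's criterion: (-161/401) ≡ (-161)^200 ≡ 400 (mod 401), i.e. (-161/401) = -1.
(-161/401) = -1, so 401 is inert.

inert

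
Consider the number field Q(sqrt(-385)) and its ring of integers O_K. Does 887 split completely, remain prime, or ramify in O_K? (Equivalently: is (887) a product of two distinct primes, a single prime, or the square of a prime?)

Since -385 ≢ 1 mod 4, the ring of integers is ℤ[√-385] with discriminant 4·(-385) = -1540.
Since gcd(887, -1540) = 1 the prime 887 does not ramify.
Compute (-385/887) via Euler: 502^((887-1)/2) mod 887 = 1, so (-385/887) = 1.
d is a quadratic residue mod p, hence 887 splits in O_K.

splits completely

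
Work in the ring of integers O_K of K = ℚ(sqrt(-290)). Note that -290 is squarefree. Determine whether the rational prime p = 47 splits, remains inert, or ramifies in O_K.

-290 mod 4 = 2, hence disc K = 4·(-290) = -1160 and O_K = ℤ[√-290].
disc(K) = -1160 is not divisible by 47; 47 is unramified.
Legendre symbol by Euler's criterion: (-290/47) ≡ (-290)^23 ≡ 46 (mod 47), i.e. (-290/47) = -1.
(-290/47) = -1, so 47 is inert.

remains prime (inert)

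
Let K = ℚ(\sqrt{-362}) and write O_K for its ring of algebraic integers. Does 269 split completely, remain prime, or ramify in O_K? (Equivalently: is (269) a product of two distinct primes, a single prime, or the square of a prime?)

d = -362 ≡ 2 (mod 4), so O_K = ℤ[√-362] and disc(K) = 4d = -1448.
269 ∤ -1448, so 269 is unramified.
Euler's criterion: (-362)^134 mod 269 = 1. Thus (-362|269) = 1.
Legendre symbol 1 ⇒ 269 is split.

split — (269) = 𝔭₁𝔭₂ with 𝔭₁ ≠ 𝔭₂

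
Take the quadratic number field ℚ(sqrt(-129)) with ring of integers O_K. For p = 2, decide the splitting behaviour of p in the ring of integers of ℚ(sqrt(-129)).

-129 mod 4 = 3, hence disc K = 4·(-129) = -516 and O_K = ℤ[√-129].
disc(K) = -516 = 2·(-258), so p = 2 is ramified.

2 is ramified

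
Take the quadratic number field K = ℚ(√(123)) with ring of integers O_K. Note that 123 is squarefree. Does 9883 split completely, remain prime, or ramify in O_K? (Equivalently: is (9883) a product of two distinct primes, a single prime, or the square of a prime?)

d = 123 ≡ 3 (mod 4), so O_K = ℤ[√123] and disc(K) = 4d = 492.
9883 ∤ 492, so 9883 is unramified.
Compute (123/9883) via Euler: 123^((9883-1)/2) mod 9883 = 9882, so (123/9883) = -1.
Legendre symbol -1 ⇒ 9883 is inert.

inert — (9883) stays prime in O_K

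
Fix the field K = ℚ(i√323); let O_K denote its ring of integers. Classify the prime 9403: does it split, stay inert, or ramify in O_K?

split — (9403) = 𝔭₁𝔭₂ with 𝔭₁ ≠ 𝔭₂

d = -323 ≡ 1 (mod 4), so O_K = ℤ[(1+√-323)/2] and disc(K) = d = -323.
disc(K) = -323 is not divisible by 9403; 9403 is unramified.
Euler's criterion: (-323)^4701 mod 9403 = 1. Thus (-323|9403) = 1.
d is a quadratic residue mod p, hence 9403 splits in O_K.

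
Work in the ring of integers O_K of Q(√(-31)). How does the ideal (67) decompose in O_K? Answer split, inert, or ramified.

Since -31 ≡ 1 mod 4, the ring of integers is ℤ[(1+√-31)/2] with discriminant -31.
Since gcd(67, -31) = 1 the prime 67 does not ramify.
(-31/67) = 36^33 mod 67 = 1, giving Legendre symbol 1.
d is a quadratic residue mod p, hence 67 splits in O_K.

split — (67) = 𝔭₁𝔭₂ with 𝔭₁ ≠ 𝔭₂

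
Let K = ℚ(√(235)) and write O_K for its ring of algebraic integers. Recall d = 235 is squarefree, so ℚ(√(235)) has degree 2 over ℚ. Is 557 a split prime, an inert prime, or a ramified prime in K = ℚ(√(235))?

p splits

d = 235 ≡ 3 (mod 4), so O_K = ℤ[√235] and disc(K) = 4d = 940.
Since gcd(557, 940) = 1 the prime 557 does not ramify.
(235/557) = 235^278 mod 557 = 1, giving Legendre symbol 1.
Legendre symbol 1 ⇒ 557 is split.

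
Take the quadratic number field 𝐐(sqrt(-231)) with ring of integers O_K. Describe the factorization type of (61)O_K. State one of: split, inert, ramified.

split — (61) = 𝔭₁𝔭₂ with 𝔭₁ ≠ 𝔭₂

Since -231 ≡ 1 mod 4, the ring of integers is ℤ[(1+√-231)/2] with discriminant -231.
Since gcd(61, -231) = 1 the prime 61 does not ramify.
Compute (-231/61) via Euler: 13^((61-1)/2) mod 61 = 1, so (-231/61) = 1.
(-231/61) = 1, so 61 splits.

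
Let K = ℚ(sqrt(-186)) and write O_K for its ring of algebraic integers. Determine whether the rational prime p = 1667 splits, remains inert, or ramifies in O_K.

d = -186 ≡ 2 (mod 4), so O_K = ℤ[√-186] and disc(K) = 4d = -744.
Since gcd(1667, -744) = 1 the prime 1667 does not ramify.
Legendre symbol by Euler's criterion: (-186/1667) ≡ (-186)^833 ≡ 1 (mod 1667), i.e. (-186/1667) = 1.
Legendre symbol 1 ⇒ 1667 is split.

p splits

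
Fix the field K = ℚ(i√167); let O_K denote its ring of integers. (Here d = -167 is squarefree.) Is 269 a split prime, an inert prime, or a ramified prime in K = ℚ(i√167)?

-167 mod 4 = 1, hence disc K = -167 and O_K = ℤ[(1+√-167)/2].
disc(K) = -167 is not divisible by 269; 269 is unramified.
Euler's criterion: (-167)^134 mod 269 = 268. Thus (-167|269) = -1.
d is a non-residue mod p, hence 269 remains inert in O_K.

inert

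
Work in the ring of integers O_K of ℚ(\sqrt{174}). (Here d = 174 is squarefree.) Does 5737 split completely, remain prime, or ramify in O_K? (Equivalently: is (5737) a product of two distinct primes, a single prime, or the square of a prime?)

split — (5737) = 𝔭₁𝔭₂ with 𝔭₁ ≠ 𝔭₂

Since 174 ≢ 1 mod 4, the ring of integers is ℤ[√174] with discriminant 4·174 = 696.
disc(K) = 696 is not divisible by 5737; 5737 is unramified.
Legendre symbol by Euler's criterion: (174/5737) ≡ 174^2868 ≡ 1 (mod 5737), i.e. (174/5737) = 1.
d is a quadratic residue mod p, hence 5737 splits in O_K.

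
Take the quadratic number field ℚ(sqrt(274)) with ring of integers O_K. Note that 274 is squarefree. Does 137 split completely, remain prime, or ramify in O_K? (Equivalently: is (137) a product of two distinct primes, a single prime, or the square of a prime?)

ramified

d = 274 ≡ 2 (mod 4), so O_K = ℤ[√274] and disc(K) = 4d = 1096.
137 divides disc(K) = 1096, so 137 ramifies.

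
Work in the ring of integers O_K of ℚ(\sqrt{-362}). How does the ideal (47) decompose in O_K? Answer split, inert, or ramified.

splits completely

-362 mod 4 = 2, hence disc K = 4·(-362) = -1448 and O_K = ℤ[√-362].
Since gcd(47, -1448) = 1 the prime 47 does not ramify.
Euler's criterion: (-362)^23 mod 47 = 1. Thus (-362|47) = 1.
Legendre symbol 1 ⇒ 47 is split.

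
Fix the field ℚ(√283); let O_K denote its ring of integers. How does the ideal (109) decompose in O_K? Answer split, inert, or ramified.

283 mod 4 = 3, hence disc K = 4·283 = 1132 and O_K = ℤ[√283].
Since gcd(109, 1132) = 1 the prime 109 does not ramify.
Compute (283/109) via Euler: 65^((109-1)/2) mod 109 = 108, so (283/109) = -1.
Legendre symbol -1 ⇒ 109 is inert.

remains prime (inert)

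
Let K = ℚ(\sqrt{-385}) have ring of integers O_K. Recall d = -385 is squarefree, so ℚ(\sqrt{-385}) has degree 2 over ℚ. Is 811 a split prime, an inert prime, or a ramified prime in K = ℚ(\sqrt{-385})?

p is inert

Since -385 ≢ 1 mod 4, the ring of integers is ℤ[√-385] with discriminant 4·(-385) = -1540.
811 ∤ -1540, so 811 is unramified.
Legendre symbol by Euler's criterion: (-385/811) ≡ (-385)^405 ≡ 810 (mod 811), i.e. (-385/811) = -1.
Legendre symbol -1 ⇒ 811 is inert.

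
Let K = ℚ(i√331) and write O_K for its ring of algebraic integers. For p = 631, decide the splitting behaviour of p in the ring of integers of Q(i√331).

d = -331 ≡ 1 (mod 4), so O_K = ℤ[(1+√-331)/2] and disc(K) = d = -331.
631 ∤ -331, so 631 is unramified.
(-331/631) = 300^315 mod 631 = 630, giving Legendre symbol -1.
(-331/631) = -1, so 631 is inert.

inert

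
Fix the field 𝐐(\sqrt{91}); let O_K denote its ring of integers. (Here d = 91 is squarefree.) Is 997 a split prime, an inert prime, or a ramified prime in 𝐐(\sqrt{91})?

p is inert

Since 91 ≢ 1 mod 4, the ring of integers is ℤ[√91] with discriminant 4·91 = 364.
997 ∤ 364, so 997 is unramified.
(91/997) = 91^498 mod 997 = 996, giving Legendre symbol -1.
Legendre symbol -1 ⇒ 997 is inert.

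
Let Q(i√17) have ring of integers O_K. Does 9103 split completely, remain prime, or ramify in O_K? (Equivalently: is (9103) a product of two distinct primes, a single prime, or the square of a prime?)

Since -17 ≢ 1 mod 4, the ring of integers is ℤ[√-17] with discriminant 4·(-17) = -68.
disc(K) = -68 is not divisible by 9103; 9103 is unramified.
Euler's criterion: (-17)^4551 mod 9103 = 9102. Thus (-17|9103) = -1.
(-17/9103) = -1, so 9103 is inert.

9103 remains inert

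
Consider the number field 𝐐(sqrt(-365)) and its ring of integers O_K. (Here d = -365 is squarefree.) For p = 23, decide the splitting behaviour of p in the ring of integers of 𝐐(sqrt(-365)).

d = -365 ≡ 3 (mod 4), so O_K = ℤ[√-365] and disc(K) = 4d = -1460.
disc(K) = -1460 is not divisible by 23; 23 is unramified.
Euler's criterion: (-365)^11 mod 23 = 1. Thus (-365|23) = 1.
(-365/23) = 1, so 23 splits.

23 splits in O_K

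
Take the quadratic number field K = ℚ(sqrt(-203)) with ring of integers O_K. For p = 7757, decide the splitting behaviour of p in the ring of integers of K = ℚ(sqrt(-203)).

7757 remains inert

d = -203 ≡ 1 (mod 4), so O_K = ℤ[(1+√-203)/2] and disc(K) = d = -203.
disc(K) = -203 is not divisible by 7757; 7757 is unramified.
Euler's criterion: (-203)^3878 mod 7757 = 7756. Thus (-203|7757) = -1.
(-203/7757) = -1, so 7757 is inert.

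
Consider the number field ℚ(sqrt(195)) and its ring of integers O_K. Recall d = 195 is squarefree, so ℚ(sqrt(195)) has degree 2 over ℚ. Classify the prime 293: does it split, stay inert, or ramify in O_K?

p is inert

Since 195 ≢ 1 mod 4, the ring of integers is ℤ[√195] with discriminant 4·195 = 780.
293 ∤ 780, so 293 is unramified.
(195/293) = 195^146 mod 293 = 292, giving Legendre symbol -1.
Legendre symbol -1 ⇒ 293 is inert.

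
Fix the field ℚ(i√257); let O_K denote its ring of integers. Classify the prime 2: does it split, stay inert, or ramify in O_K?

ramifies in O_K

Since -257 ≢ 1 mod 4, the ring of integers is ℤ[√-257] with discriminant 4·(-257) = -1028.
disc(K) = -1028 = 2·(-514), so p = 2 is ramified.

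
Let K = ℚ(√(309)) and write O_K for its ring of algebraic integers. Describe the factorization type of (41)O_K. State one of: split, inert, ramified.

Since 309 ≡ 1 mod 4, the ring of integers is ℤ[(1+√309)/2] with discriminant 309.
Since gcd(41, 309) = 1 the prime 41 does not ramify.
Euler's criterion: 309^20 mod 41 = 40. Thus (309|41) = -1.
(309/41) = -1, so 41 is inert.

p is inert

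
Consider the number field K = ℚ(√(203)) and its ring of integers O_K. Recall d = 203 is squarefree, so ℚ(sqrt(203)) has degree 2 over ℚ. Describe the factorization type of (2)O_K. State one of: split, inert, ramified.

d = 203 ≡ 3 (mod 4), so O_K = ℤ[√203] and disc(K) = 4d = 812.
disc(K) = 812 = 2·406, so p = 2 is ramified.

ramified — (2) = 𝔭²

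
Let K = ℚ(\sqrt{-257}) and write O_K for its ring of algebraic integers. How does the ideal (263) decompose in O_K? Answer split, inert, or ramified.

-257 mod 4 = 3, hence disc K = 4·(-257) = -1028 and O_K = ℤ[√-257].
Since gcd(263, -1028) = 1 the prime 263 does not ramify.
(-257/263) = 6^131 mod 263 = 1, giving Legendre symbol 1.
Legendre symbol 1 ⇒ 263 is split.

split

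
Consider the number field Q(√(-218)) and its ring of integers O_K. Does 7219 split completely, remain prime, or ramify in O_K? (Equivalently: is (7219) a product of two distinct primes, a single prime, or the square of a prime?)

Since -218 ≢ 1 mod 4, the ring of integers is ℤ[√-218] with discriminant 4·(-218) = -872.
7219 ∤ -872, so 7219 is unramified.
Legendre symbol by Euler's criterion: (-218/7219) ≡ (-218)^3609 ≡ 1 (mod 7219), i.e. (-218/7219) = 1.
d is a quadratic residue mod p, hence 7219 splits in O_K.

splits completely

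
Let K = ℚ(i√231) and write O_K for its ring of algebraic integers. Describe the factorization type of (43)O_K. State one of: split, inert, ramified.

p is inert

Since -231 ≡ 1 mod 4, the ring of integers is ℤ[(1+√-231)/2] with discriminant -231.
43 ∤ -231, so 43 is unramified.
Compute (-231/43) via Euler: 27^((43-1)/2) mod 43 = 42, so (-231/43) = -1.
d is a non-residue mod p, hence 43 remains inert in O_K.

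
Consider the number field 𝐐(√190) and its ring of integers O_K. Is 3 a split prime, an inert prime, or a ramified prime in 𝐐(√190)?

split

Since 190 ≢ 1 mod 4, the ring of integers is ℤ[√190] with discriminant 4·190 = 760.
disc(K) = 760 is not divisible by 3; 3 is unramified.
(190/3) = 1^1 mod 3 = 1, giving Legendre symbol 1.
Legendre symbol 1 ⇒ 3 is split.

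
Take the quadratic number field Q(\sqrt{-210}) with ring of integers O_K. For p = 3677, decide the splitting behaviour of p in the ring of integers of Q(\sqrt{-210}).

inert

Since -210 ≢ 1 mod 4, the ring of integers is ℤ[√-210] with discriminant 4·(-210) = -840.
Since gcd(3677, -840) = 1 the prime 3677 does not ramify.
Compute (-210/3677) via Euler: 3467^((3677-1)/2) mod 3677 = 3676, so (-210/3677) = -1.
Legendre symbol -1 ⇒ 3677 is inert.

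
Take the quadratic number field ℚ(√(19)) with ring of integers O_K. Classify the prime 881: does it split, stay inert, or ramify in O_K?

Since 19 ≢ 1 mod 4, the ring of integers is ℤ[√19] with discriminant 4·19 = 76.
disc(K) = 76 is not divisible by 881; 881 is unramified.
Euler's criterion: 19^440 mod 881 = 1. Thus (19|881) = 1.
(19/881) = 1, so 881 splits.

881 splits in O_K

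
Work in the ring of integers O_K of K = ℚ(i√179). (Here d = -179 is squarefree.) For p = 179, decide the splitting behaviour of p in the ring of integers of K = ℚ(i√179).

179 is ramified

d = -179 ≡ 1 (mod 4), so O_K = ℤ[(1+√-179)/2] and disc(K) = d = -179.
disc(K) = -179 = 179·(-1), so p = 179 is ramified.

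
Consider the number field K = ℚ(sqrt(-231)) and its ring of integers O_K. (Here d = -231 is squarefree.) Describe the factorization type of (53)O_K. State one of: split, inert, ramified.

Since -231 ≡ 1 mod 4, the ring of integers is ℤ[(1+√-231)/2] with discriminant -231.
disc(K) = -231 is not divisible by 53; 53 is unramified.
(-231/53) = 34^26 mod 53 = 52, giving Legendre symbol -1.
d is a non-residue mod p, hence 53 remains inert in O_K.

p is inert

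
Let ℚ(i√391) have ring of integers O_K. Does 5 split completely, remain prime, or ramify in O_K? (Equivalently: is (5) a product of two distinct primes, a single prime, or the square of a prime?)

split

d = -391 ≡ 1 (mod 4), so O_K = ℤ[(1+√-391)/2] and disc(K) = d = -391.
Since gcd(5, -391) = 1 the prime 5 does not ramify.
Compute (-391/5) via Euler: 4^((5-1)/2) mod 5 = 1, so (-391/5) = 1.
Legendre symbol 1 ⇒ 5 is split.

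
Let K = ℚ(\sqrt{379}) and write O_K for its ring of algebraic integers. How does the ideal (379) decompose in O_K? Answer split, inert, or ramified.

p ramifies

d = 379 ≡ 3 (mod 4), so O_K = ℤ[√379] and disc(K) = 4d = 1516.
Ramification test: 379 | 1516. The prime 379 ramifies in K.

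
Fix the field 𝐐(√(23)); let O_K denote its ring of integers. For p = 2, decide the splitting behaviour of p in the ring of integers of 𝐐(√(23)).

2 is ramified

d = 23 ≡ 3 (mod 4), so O_K = ℤ[√23] and disc(K) = 4d = 92.
Ramification test: 2 | 92. The prime 2 ramifies in K.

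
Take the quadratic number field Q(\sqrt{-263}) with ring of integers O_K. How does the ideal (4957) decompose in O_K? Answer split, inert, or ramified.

d = -263 ≡ 1 (mod 4), so O_K = ℤ[(1+√-263)/2] and disc(K) = d = -263.
disc(K) = -263 is not divisible by 4957; 4957 is unramified.
Euler's criterion: (-263)^2478 mod 4957 = 1. Thus (-263|4957) = 1.
(-263/4957) = 1, so 4957 splits.

p splits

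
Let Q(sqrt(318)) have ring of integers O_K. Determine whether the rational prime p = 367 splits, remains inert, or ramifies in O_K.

318 mod 4 = 2, hence disc K = 4·318 = 1272 and O_K = ℤ[√318].
disc(K) = 1272 is not divisible by 367; 367 is unramified.
Compute (318/367) via Euler: 318^((367-1)/2) mod 367 = 366, so (318/367) = -1.
d is a non-residue mod p, hence 367 remains inert in O_K.

inert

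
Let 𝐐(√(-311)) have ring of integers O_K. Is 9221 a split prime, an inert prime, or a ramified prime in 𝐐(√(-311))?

p is inert

-311 mod 4 = 1, hence disc K = -311 and O_K = ℤ[(1+√-311)/2].
Since gcd(9221, -311) = 1 the prime 9221 does not ramify.
Euler's criterion: (-311)^4610 mod 9221 = 9220. Thus (-311|9221) = -1.
d is a non-residue mod p, hence 9221 remains inert in O_K.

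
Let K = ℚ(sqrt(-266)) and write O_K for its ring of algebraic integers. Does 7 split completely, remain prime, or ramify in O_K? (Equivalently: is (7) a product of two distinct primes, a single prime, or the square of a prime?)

d = -266 ≡ 2 (mod 4), so O_K = ℤ[√-266] and disc(K) = 4d = -1064.
Ramification test: 7 | -1064. The prime 7 ramifies in K.

7 is ramified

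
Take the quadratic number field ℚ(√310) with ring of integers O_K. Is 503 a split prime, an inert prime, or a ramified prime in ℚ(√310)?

503 splits in O_K

d = 310 ≡ 2 (mod 4), so O_K = ℤ[√310] and disc(K) = 4d = 1240.
503 ∤ 1240, so 503 is unramified.
(310/503) = 310^251 mod 503 = 1, giving Legendre symbol 1.
Legendre symbol 1 ⇒ 503 is split.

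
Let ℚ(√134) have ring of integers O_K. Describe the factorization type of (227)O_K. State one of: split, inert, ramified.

d = 134 ≡ 2 (mod 4), so O_K = ℤ[√134] and disc(K) = 4d = 536.
Since gcd(227, 536) = 1 the prime 227 does not ramify.
Euler's criterion: 134^113 mod 227 = 1. Thus (134|227) = 1.
(134/227) = 1, so 227 splits.

p splits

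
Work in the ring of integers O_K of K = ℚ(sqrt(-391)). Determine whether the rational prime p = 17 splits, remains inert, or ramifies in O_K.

ramifies in O_K

Since -391 ≡ 1 mod 4, the ring of integers is ℤ[(1+√-391)/2] with discriminant -391.
Ramification test: 17 | -391. The prime 17 ramifies in K.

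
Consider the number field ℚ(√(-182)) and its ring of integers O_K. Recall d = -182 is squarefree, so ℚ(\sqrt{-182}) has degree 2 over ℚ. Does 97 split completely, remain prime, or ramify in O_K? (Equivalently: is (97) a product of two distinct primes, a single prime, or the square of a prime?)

split

d = -182 ≡ 2 (mod 4), so O_K = ℤ[√-182] and disc(K) = 4d = -728.
Since gcd(97, -728) = 1 the prime 97 does not ramify.
Compute (-182/97) via Euler: 12^((97-1)/2) mod 97 = 1, so (-182/97) = 1.
d is a quadratic residue mod p, hence 97 splits in O_K.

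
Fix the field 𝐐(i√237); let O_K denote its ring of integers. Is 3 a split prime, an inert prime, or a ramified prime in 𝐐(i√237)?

-237 mod 4 = 3, hence disc K = 4·(-237) = -948 and O_K = ℤ[√-237].
Ramification test: 3 | -948. The prime 3 ramifies in K.

ramified — (3) = 𝔭²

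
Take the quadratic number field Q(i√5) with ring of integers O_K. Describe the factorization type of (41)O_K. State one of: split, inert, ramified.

Since -5 ≢ 1 mod 4, the ring of integers is ℤ[√-5] with discriminant 4·(-5) = -20.
disc(K) = -20 is not divisible by 41; 41 is unramified.
Compute (-5/41) via Euler: 36^((41-1)/2) mod 41 = 1, so (-5/41) = 1.
Legendre symbol 1 ⇒ 41 is split.

split — (41) = 𝔭₁𝔭₂ with 𝔭₁ ≠ 𝔭₂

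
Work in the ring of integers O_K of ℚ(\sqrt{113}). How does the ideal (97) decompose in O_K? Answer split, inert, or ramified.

113 mod 4 = 1, hence disc K = 113 and O_K = ℤ[(1+√113)/2].
97 ∤ 113, so 97 is unramified.
Euler's criterion: 113^48 mod 97 = 1. Thus (113|97) = 1.
(113/97) = 1, so 97 splits.

p splits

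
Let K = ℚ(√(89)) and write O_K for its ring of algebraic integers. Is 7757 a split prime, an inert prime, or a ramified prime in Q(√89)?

Since 89 ≡ 1 mod 4, the ring of integers is ℤ[(1+√89)/2] with discriminant 89.
disc(K) = 89 is not divisible by 7757; 7757 is unramified.
Legendre symbol by Euler's criterion: (89/7757) ≡ 89^3878 ≡ 7756 (mod 7757), i.e. (89/7757) = -1.
Legendre symbol -1 ⇒ 7757 is inert.

inert — (7757) stays prime in O_K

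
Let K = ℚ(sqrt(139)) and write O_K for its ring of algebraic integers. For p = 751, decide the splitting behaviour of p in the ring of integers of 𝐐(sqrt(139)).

751 splits in O_K

Since 139 ≢ 1 mod 4, the ring of integers is ℤ[√139] with discriminant 4·139 = 556.
751 ∤ 556, so 751 is unramified.
Legendre symbol by Euler's criterion: (139/751) ≡ 139^375 ≡ 1 (mod 751), i.e. (139/751) = 1.
Legendre symbol 1 ⇒ 751 is split.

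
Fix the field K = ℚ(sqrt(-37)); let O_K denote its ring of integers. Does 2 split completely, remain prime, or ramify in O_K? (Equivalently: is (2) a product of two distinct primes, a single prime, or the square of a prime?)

ramified — (2) = 𝔭²

-37 mod 4 = 3, hence disc K = 4·(-37) = -148 and O_K = ℤ[√-37].
Ramification test: 2 | -148. The prime 2 ramifies in K.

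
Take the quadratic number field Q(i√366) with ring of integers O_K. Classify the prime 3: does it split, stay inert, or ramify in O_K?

-366 mod 4 = 2, hence disc K = 4·(-366) = -1464 and O_K = ℤ[√-366].
3 divides disc(K) = -1464, so 3 ramifies.

ramified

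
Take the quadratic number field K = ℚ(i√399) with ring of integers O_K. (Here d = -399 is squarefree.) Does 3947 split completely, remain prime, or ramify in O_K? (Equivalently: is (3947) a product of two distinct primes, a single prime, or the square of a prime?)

inert — (3947) stays prime in O_K

d = -399 ≡ 1 (mod 4), so O_K = ℤ[(1+√-399)/2] and disc(K) = d = -399.
Since gcd(3947, -399) = 1 the prime 3947 does not ramify.
Compute (-399/3947) via Euler: 3548^((3947-1)/2) mod 3947 = 3946, so (-399/3947) = -1.
Legendre symbol -1 ⇒ 3947 is inert.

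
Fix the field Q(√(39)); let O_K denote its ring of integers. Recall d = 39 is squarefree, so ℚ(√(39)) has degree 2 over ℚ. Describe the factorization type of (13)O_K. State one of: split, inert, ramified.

39 mod 4 = 3, hence disc K = 4·39 = 156 and O_K = ℤ[√39].
13 divides disc(K) = 156, so 13 ramifies.

ramified — (13) = 𝔭²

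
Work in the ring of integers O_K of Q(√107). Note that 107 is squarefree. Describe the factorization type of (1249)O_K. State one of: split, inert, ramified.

d = 107 ≡ 3 (mod 4), so O_K = ℤ[√107] and disc(K) = 4d = 428.
Since gcd(1249, 428) = 1 the prime 1249 does not ramify.
Euler's criterion: 107^624 mod 1249 = 1248. Thus (107|1249) = -1.
(107/1249) = -1, so 1249 is inert.

inert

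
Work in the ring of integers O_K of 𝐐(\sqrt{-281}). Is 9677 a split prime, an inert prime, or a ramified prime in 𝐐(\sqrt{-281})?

p splits

Since -281 ≢ 1 mod 4, the ring of integers is ℤ[√-281] with discriminant 4·(-281) = -1124.
disc(K) = -1124 is not divisible by 9677; 9677 is unramified.
Compute (-281/9677) via Euler: 9396^((9677-1)/2) mod 9677 = 1, so (-281/9677) = 1.
(-281/9677) = 1, so 9677 splits.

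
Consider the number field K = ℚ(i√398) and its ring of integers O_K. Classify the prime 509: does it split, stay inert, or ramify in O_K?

509 remains inert

Since -398 ≢ 1 mod 4, the ring of integers is ℤ[√-398] with discriminant 4·(-398) = -1592.
509 ∤ -1592, so 509 is unramified.
Compute (-398/509) via Euler: 111^((509-1)/2) mod 509 = 508, so (-398/509) = -1.
d is a non-residue mod p, hence 509 remains inert in O_K.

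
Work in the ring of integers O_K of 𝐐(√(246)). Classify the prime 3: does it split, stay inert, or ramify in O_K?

3 is ramified

246 mod 4 = 2, hence disc K = 4·246 = 984 and O_K = ℤ[√246].
3 divides disc(K) = 984, so 3 ramifies.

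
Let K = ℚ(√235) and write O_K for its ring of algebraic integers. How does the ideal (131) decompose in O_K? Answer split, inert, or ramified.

Since 235 ≢ 1 mod 4, the ring of integers is ℤ[√235] with discriminant 4·235 = 940.
131 ∤ 940, so 131 is unramified.
Legendre symbol by Euler's criterion: (235/131) ≡ 235^65 ≡ 130 (mod 131), i.e. (235/131) = -1.
Legendre symbol -1 ⇒ 131 is inert.

131 remains inert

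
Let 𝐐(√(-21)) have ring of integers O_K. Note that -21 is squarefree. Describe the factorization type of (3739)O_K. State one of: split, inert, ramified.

inert — (3739) stays prime in O_K

Since -21 ≢ 1 mod 4, the ring of integers is ℤ[√-21] with discriminant 4·(-21) = -84.
3739 ∤ -84, so 3739 is unramified.
Compute (-21/3739) via Euler: 3718^((3739-1)/2) mod 3739 = 3738, so (-21/3739) = -1.
Legendre symbol -1 ⇒ 3739 is inert.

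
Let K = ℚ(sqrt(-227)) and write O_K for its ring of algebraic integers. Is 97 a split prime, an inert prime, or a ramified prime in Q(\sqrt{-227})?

Since -227 ≡ 1 mod 4, the ring of integers is ℤ[(1+√-227)/2] with discriminant -227.
Since gcd(97, -227) = 1 the prime 97 does not ramify.
(-227/97) = 64^48 mod 97 = 1, giving Legendre symbol 1.
d is a quadratic residue mod p, hence 97 splits in O_K.

split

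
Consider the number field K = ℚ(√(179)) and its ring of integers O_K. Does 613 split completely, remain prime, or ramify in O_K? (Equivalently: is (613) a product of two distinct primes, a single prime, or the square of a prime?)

p splits

179 mod 4 = 3, hence disc K = 4·179 = 716 and O_K = ℤ[√179].
613 ∤ 716, so 613 is unramified.
Euler's criterion: 179^306 mod 613 = 1. Thus (179|613) = 1.
(179/613) = 1, so 613 splits.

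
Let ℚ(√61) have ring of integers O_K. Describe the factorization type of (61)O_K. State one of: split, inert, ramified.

61 is ramified

61 mod 4 = 1, hence disc K = 61 and O_K = ℤ[(1+√61)/2].
61 divides disc(K) = 61, so 61 ramifies.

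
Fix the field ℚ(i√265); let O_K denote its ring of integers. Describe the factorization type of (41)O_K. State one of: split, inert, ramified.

inert

Since -265 ≢ 1 mod 4, the ring of integers is ℤ[√-265] with discriminant 4·(-265) = -1060.
Since gcd(41, -1060) = 1 the prime 41 does not ramify.
Legendre symbol by Euler's criterion: (-265/41) ≡ (-265)^20 ≡ 40 (mod 41), i.e. (-265/41) = -1.
(-265/41) = -1, so 41 is inert.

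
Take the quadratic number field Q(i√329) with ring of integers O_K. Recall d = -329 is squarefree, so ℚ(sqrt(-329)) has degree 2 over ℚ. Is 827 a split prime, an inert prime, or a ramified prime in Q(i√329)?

inert

d = -329 ≡ 3 (mod 4), so O_K = ℤ[√-329] and disc(K) = 4d = -1316.
827 ∤ -1316, so 827 is unramified.
Euler's criterion: (-329)^413 mod 827 = 826. Thus (-329|827) = -1.
(-329/827) = -1, so 827 is inert.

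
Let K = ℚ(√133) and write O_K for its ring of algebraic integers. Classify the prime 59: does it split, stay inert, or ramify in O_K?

splits completely

133 mod 4 = 1, hence disc K = 133 and O_K = ℤ[(1+√133)/2].
Since gcd(59, 133) = 1 the prime 59 does not ramify.
(133/59) = 15^29 mod 59 = 1, giving Legendre symbol 1.
(133/59) = 1, so 59 splits.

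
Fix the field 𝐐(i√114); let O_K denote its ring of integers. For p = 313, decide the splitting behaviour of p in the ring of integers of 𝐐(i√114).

splits completely

Since -114 ≢ 1 mod 4, the ring of integers is ℤ[√-114] with discriminant 4·(-114) = -456.
disc(K) = -456 is not divisible by 313; 313 is unramified.
(-114/313) = 199^156 mod 313 = 1, giving Legendre symbol 1.
Legendre symbol 1 ⇒ 313 is split.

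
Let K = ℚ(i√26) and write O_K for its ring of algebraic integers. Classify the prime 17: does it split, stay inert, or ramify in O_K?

d = -26 ≡ 2 (mod 4), so O_K = ℤ[√-26] and disc(K) = 4d = -104.
Since gcd(17, -104) = 1 the prime 17 does not ramify.
Compute (-26/17) via Euler: 8^((17-1)/2) mod 17 = 1, so (-26/17) = 1.
(-26/17) = 1, so 17 splits.

split — (17) = 𝔭₁𝔭₂ with 𝔭₁ ≠ 𝔭₂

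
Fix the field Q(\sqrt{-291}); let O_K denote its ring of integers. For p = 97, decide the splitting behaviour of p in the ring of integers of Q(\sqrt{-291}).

97 is ramified

d = -291 ≡ 1 (mod 4), so O_K = ℤ[(1+√-291)/2] and disc(K) = d = -291.
97 divides disc(K) = -291, so 97 ramifies.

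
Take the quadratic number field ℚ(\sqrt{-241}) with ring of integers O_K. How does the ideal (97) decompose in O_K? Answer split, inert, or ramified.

split

d = -241 ≡ 3 (mod 4), so O_K = ℤ[√-241] and disc(K) = 4d = -964.
disc(K) = -964 is not divisible by 97; 97 is unramified.
Compute (-241/97) via Euler: 50^((97-1)/2) mod 97 = 1, so (-241/97) = 1.
d is a quadratic residue mod p, hence 97 splits in O_K.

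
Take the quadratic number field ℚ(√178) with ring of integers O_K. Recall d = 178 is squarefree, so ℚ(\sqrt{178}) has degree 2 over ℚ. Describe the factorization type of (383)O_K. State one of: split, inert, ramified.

d = 178 ≡ 2 (mod 4), so O_K = ℤ[√178] and disc(K) = 4d = 712.
383 ∤ 712, so 383 is unramified.
(178/383) = 178^191 mod 383 = 382, giving Legendre symbol -1.
Legendre symbol -1 ⇒ 383 is inert.

p is inert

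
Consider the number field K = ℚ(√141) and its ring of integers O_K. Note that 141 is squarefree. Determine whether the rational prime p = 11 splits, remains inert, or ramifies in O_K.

141 mod 4 = 1, hence disc K = 141 and O_K = ℤ[(1+√141)/2].
Since gcd(11, 141) = 1 the prime 11 does not ramify.
(141/11) = 9^5 mod 11 = 1, giving Legendre symbol 1.
Legendre symbol 1 ⇒ 11 is split.

split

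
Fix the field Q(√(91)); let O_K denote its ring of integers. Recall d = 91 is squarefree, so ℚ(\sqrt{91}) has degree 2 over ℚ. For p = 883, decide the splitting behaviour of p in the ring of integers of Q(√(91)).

remains prime (inert)

d = 91 ≡ 3 (mod 4), so O_K = ℤ[√91] and disc(K) = 4d = 364.
Since gcd(883, 364) = 1 the prime 883 does not ramify.
Euler's criterion: 91^441 mod 883 = 882. Thus (91|883) = -1.
d is a non-residue mod p, hence 883 remains inert in O_K.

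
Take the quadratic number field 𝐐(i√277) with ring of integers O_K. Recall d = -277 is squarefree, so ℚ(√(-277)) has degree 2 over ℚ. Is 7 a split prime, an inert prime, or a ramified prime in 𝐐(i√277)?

7 remains inert

d = -277 ≡ 3 (mod 4), so O_K = ℤ[√-277] and disc(K) = 4d = -1108.
disc(K) = -1108 is not divisible by 7; 7 is unramified.
Legendre symbol by Euler's criterion: (-277/7) ≡ (-277)^3 ≡ 6 (mod 7), i.e. (-277/7) = -1.
(-277/7) = -1, so 7 is inert.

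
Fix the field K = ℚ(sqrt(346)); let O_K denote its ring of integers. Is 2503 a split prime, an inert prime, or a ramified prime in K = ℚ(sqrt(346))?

split

d = 346 ≡ 2 (mod 4), so O_K = ℤ[√346] and disc(K) = 4d = 1384.
Since gcd(2503, 1384) = 1 the prime 2503 does not ramify.
(346/2503) = 346^1251 mod 2503 = 1, giving Legendre symbol 1.
d is a quadratic residue mod p, hence 2503 splits in O_K.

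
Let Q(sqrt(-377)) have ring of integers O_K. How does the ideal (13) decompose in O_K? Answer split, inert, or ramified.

d = -377 ≡ 3 (mod 4), so O_K = ℤ[√-377] and disc(K) = 4d = -1508.
disc(K) = -1508 = 13·(-116), so p = 13 is ramified.

ramified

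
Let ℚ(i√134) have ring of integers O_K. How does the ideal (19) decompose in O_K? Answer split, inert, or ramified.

d = -134 ≡ 2 (mod 4), so O_K = ℤ[√-134] and disc(K) = 4d = -536.
19 ∤ -536, so 19 is unramified.
Compute (-134/19) via Euler: 18^((19-1)/2) mod 19 = 18, so (-134/19) = -1.
d is a non-residue mod p, hence 19 remains inert in O_K.

remains prime (inert)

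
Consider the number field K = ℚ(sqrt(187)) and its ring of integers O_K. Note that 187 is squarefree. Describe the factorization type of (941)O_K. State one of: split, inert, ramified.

Since 187 ≢ 1 mod 4, the ring of integers is ℤ[√187] with discriminant 4·187 = 748.
disc(K) = 748 is not divisible by 941; 941 is unramified.
Euler's criterion: 187^470 mod 941 = 1. Thus (187|941) = 1.
(187/941) = 1, so 941 splits.

p splits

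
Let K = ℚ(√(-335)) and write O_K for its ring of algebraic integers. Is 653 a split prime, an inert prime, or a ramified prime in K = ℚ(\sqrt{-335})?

-335 mod 4 = 1, hence disc K = -335 and O_K = ℤ[(1+√-335)/2].
Since gcd(653, -335) = 1 the prime 653 does not ramify.
Euler's criterion: (-335)^326 mod 653 = 1. Thus (-335|653) = 1.
d is a quadratic residue mod p, hence 653 splits in O_K.

p splits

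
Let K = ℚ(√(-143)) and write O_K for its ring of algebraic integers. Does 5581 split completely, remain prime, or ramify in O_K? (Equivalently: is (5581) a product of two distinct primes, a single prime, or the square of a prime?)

5581 splits in O_K

-143 mod 4 = 1, hence disc K = -143 and O_K = ℤ[(1+√-143)/2].
disc(K) = -143 is not divisible by 5581; 5581 is unramified.
(-143/5581) = 5438^2790 mod 5581 = 1, giving Legendre symbol 1.
(-143/5581) = 1, so 5581 splits.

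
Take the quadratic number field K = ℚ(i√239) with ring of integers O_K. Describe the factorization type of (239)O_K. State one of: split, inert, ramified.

ramifies in O_K

-239 mod 4 = 1, hence disc K = -239 and O_K = ℤ[(1+√-239)/2].
239 divides disc(K) = -239, so 239 ramifies.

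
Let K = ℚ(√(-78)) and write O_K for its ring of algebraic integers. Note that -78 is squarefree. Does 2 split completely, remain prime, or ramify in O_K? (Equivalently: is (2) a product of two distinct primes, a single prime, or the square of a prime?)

-78 mod 4 = 2, hence disc K = 4·(-78) = -312 and O_K = ℤ[√-78].
disc(K) = -312 = 2·(-156), so p = 2 is ramified.

p ramifies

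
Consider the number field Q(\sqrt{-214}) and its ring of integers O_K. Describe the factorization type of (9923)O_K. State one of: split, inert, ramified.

-214 mod 4 = 2, hence disc K = 4·(-214) = -856 and O_K = ℤ[√-214].
9923 ∤ -856, so 9923 is unramified.
(-214/9923) = 9709^4961 mod 9923 = 9922, giving Legendre symbol -1.
d is a non-residue mod p, hence 9923 remains inert in O_K.

inert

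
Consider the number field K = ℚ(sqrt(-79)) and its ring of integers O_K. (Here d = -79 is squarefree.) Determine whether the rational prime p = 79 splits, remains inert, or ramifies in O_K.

ramifies in O_K

-79 mod 4 = 1, hence disc K = -79 and O_K = ℤ[(1+√-79)/2].
79 divides disc(K) = -79, so 79 ramifies.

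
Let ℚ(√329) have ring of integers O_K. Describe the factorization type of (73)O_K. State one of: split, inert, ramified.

329 mod 4 = 1, hence disc K = 329 and O_K = ℤ[(1+√329)/2].
disc(K) = 329 is not divisible by 73; 73 is unramified.
Legendre symbol by Euler's criterion: (329/73) ≡ 329^36 ≡ 1 (mod 73), i.e. (329/73) = 1.
Legendre symbol 1 ⇒ 73 is split.

split — (73) = 𝔭₁𝔭₂ with 𝔭₁ ≠ 𝔭₂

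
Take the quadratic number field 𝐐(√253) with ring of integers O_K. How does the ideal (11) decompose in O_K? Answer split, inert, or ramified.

p ramifies

Since 253 ≡ 1 mod 4, the ring of integers is ℤ[(1+√253)/2] with discriminant 253.
disc(K) = 253 = 11·23, so p = 11 is ramified.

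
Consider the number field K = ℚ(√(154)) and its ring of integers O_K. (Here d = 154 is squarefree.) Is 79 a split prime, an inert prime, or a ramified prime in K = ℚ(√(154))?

Since 154 ≢ 1 mod 4, the ring of integers is ℤ[√154] with discriminant 4·154 = 616.
79 ∤ 616, so 79 is unramified.
Legendre symbol by Euler's criterion: (154/79) ≡ 154^39 ≡ 78 (mod 79), i.e. (154/79) = -1.
d is a non-residue mod p, hence 79 remains inert in O_K.

p is inert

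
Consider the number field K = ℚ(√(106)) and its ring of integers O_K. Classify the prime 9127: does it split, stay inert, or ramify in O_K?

Since 106 ≢ 1 mod 4, the ring of integers is ℤ[√106] with discriminant 4·106 = 424.
9127 ∤ 424, so 9127 is unramified.
(106/9127) = 106^4563 mod 9127 = 1, giving Legendre symbol 1.
(106/9127) = 1, so 9127 splits.

p splits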